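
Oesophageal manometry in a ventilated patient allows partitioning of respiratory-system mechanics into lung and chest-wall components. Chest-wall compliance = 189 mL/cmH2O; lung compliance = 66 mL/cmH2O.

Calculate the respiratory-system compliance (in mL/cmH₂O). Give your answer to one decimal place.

48.9

Lung and chest wall are elastances in series: 1/Crs = 1/CL + 1/Ccw.
1/Crs = 1/66 + 1/189 = 0.02044.
Crs = 48.924 mL/cmH2O.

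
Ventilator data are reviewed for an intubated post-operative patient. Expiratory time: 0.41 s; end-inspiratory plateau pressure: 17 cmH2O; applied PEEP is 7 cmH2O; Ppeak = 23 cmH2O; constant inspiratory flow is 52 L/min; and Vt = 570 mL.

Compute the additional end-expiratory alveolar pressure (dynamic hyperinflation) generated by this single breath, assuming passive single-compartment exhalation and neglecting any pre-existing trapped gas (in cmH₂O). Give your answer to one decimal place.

3.5

Flow: 52 L/min ÷ 60 = 0.8667 L/s.
R = (PIP − Pplat)/V̇ = (23 − 17) / 0.8667 = 6.0/0.8667 = 6.923 cmH2O·s/L.
C = Vt/(Pplat − PEEP) = 570.0 / (17 − 7) = 570.0/10.0 = 57.0 mL/cmH2O.
τ = R × C = 6.923 × 0.057 L/cmH2O = 0.3946 s.
Fraction remaining = e^(−Te/τ) = e^(−0.41/0.3946) = 0.3538; trapped volume = 570.0 × 0.3538 = 201.67 mL.
Additional alveolar pressure from trapping ≈ V_trapped / C = 201.67 / 57.0 = 3.538 cmH2O.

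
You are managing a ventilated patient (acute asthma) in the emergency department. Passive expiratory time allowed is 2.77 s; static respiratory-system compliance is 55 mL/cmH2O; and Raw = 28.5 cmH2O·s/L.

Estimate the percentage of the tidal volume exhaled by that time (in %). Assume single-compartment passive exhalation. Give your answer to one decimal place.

82.9

τ = R × C = 28.5 × 55 mL/cmH2O = 28.5 × 0.055 L/cmH2O = 1.568 s.
Passive exhalation: V(t)/V₀ = e^(−t/τ) = e^(−2.77/1.568) = 0.1709.
Fraction exhaled = 1 − 0.1709 = 0.8291 → 82.91%.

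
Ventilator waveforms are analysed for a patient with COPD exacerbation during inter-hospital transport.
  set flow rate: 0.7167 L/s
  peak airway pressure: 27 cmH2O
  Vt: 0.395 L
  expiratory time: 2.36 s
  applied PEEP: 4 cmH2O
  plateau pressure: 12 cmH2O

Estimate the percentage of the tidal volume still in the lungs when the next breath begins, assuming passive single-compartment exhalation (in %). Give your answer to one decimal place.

R = (PIP − Pplat)/V̇ = (27 − 12) / 0.7167 = 15.0/0.7167 = 20.929 cmH2O·s/L.
C = Vt/(Pplat − PEEP) = 395.0 / (12 − 4) = 395.0/8.0 = 49.375 mL/cmH2O.
τ = R × C = 20.929 × 0.04938 L/cmH2O = 1.033 s.
Fraction remaining at end-expiration = e^(−Te/τ) = e^(−2.36/1.033) = 0.1018 → 10.18%.

10.2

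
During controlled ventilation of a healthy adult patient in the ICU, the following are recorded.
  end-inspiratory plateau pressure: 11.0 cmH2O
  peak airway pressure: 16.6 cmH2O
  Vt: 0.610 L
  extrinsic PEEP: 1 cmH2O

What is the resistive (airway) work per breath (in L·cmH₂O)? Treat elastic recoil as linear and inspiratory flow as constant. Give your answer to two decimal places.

3.42

With constant inspiratory flow the resistive pressure is constant at PIP − Pplat = 16.6 − 11.0 = 5.6 cmH2O, so resistive work = 5.6 × 0.610 = 3.416 L·cmH2O.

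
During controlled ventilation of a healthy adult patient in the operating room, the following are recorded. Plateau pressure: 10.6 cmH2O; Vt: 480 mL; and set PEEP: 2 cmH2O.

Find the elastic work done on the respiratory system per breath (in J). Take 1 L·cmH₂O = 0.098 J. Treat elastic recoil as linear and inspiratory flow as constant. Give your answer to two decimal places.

Elastic work ≈ ½ × (Pplat − PEEP) × Vt = 0.5 × (10.6 − 2) × 0.480 L = 0.5 × 8.6 × 0.480 = 2.064 L·cmH2O.
× 0.098 J/(L·cmH2O) → 0.2023 J.

0.20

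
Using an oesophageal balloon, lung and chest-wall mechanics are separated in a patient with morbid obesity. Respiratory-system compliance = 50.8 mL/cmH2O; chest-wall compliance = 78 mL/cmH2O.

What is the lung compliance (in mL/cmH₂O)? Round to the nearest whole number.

1/CL = 1/Crs − 1/Ccw.
1/CL = 1/50.8 − 1/78 = 0.006865.
CL = 145.67 mL/cmH2O.

146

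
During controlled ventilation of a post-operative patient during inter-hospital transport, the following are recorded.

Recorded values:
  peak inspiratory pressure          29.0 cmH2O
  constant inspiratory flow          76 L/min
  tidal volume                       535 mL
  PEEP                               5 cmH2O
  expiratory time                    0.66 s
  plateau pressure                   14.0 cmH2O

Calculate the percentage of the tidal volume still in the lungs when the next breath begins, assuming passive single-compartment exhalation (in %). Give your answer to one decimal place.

39.2

Flow: 76 L/min ÷ 60 = 1.2667 L/s.
R = (PIP − Pplat)/V̇ = (29.0 − 14.0) / 1.2667 = 15.0/1.2667 = 11.842 cmH2O·s/L.
C = Vt/(Pplat − PEEP) = 535.0 / (14.0 − 5) = 535.0/9.0 = 59.444 mL/cmH2O.
τ = R × C = 11.842 × 0.05944 L/cmH2O = 0.7039 s.
Fraction remaining at end-expiration = e^(−Te/τ) = e^(−0.66/0.7039) = 0.3916 → 39.16%.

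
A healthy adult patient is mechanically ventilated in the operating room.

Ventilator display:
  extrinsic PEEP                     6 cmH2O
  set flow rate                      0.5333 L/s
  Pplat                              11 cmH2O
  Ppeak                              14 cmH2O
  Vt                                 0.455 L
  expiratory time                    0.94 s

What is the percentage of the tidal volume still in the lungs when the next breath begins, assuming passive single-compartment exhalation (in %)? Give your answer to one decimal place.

R = (PIP − Pplat)/V̇ = (14 − 11) / 0.5333 = 3.0/0.5333 = 5.625 cmH2O·s/L.
C = Vt/(Pplat − PEEP) = 455.0 / (11 − 6) = 455.0/5.0 = 91.0 mL/cmH2O.
τ = R × C = 5.625 × 0.091 L/cmH2O = 0.5119 s.
Fraction remaining at end-expiration = e^(−Te/τ) = e^(−0.94/0.5119) = 0.1594 → 15.94%.

15.9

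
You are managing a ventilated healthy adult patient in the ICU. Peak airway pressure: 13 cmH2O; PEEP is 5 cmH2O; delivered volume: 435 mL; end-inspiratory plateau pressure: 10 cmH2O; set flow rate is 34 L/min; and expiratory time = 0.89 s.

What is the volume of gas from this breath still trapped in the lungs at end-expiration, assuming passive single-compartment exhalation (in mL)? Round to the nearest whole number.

63

Flow: 34 L/min ÷ 60 = 0.5667 L/s.
R = (PIP − Pplat)/V̇ = (13 − 10) / 0.5667 = 3.0/0.5667 = 5.294 cmH2O·s/L.
C = Vt/(Pplat − PEEP) = 435.0 / (10 − 5) = 435.0/5.0 = 87.0 mL/cmH2O.
τ = R × C = 5.294 × 0.087 L/cmH2O = 0.4606 s.
Fraction remaining = e^(−Te/τ) = e^(−0.89/0.4606) = 0.1448.
Trapped volume = 435.0 × 0.1448 = 62.988 mL.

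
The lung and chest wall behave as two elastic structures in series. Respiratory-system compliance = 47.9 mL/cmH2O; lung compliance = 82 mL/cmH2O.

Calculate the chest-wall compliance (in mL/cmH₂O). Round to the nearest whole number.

1/Ccw = 1/Crs − 1/CL.
1/Ccw = 1/47.9 − 1/82 = 0.008682.
Ccw = 115.18 mL/cmH2O.

115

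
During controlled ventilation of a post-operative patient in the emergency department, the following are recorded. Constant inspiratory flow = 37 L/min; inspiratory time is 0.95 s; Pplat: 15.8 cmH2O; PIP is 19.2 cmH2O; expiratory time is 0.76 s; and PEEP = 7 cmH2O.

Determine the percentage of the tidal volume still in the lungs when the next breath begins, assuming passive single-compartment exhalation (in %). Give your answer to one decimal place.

12.6

Flow: 37 L/min ÷ 60 = 0.6167 L/s.
Vt = flow × Ti = 0.6167 L/s × 0.95 s × 1000 mL/L = 585.87 mL.
R = (PIP − Pplat)/V̇ = (19.2 − 15.8) / 0.6167 = 3.4/0.6167 = 5.513 cmH2O·s/L.
C = Vt/(Pplat − PEEP) = 585.87 / (15.8 − 7) = 585.87/8.8 = 66.576 mL/cmH2O.
τ = R × C = 5.513 × 0.06658 L/cmH2O = 0.3671 s.
Fraction remaining at end-expiration = e^(−Te/τ) = e^(−0.76/0.3671) = 0.1262 → 12.62%.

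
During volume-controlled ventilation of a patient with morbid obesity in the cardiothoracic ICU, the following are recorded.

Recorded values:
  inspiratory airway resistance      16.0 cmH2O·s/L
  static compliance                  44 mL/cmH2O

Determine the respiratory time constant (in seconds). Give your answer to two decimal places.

0.70

τ = R × C = 16.0 × 44 mL/cmH2O = 16.0 × 0.044 L/cmH2O = 0.704 s.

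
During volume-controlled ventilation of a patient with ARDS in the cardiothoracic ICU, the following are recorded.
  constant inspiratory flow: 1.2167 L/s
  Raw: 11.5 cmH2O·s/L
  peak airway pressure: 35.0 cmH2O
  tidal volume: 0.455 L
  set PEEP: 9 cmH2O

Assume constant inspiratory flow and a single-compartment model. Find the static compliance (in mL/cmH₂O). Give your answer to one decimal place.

Equation of motion (constant flow): PIP = Vt/C + R·V̇ + PEEP.
Vt/C = PIP − R·V̇ − PEEP = 35.0 − 11.5×1.2167 − 9 = 35.0 − 13.992 − 9 = 12.008 cmH2O.
C = Vt / 12.008 = 455 / 12.008 = 37.891 mL/cmH2O.

37.9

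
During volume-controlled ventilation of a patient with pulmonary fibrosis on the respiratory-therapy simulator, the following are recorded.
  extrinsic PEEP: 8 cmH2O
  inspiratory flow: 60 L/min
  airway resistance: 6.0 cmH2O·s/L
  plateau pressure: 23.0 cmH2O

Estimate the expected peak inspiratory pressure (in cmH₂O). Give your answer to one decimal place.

29.0

Flow: 60 L/min ÷ 60 = 1 L/s.
PIP = Pplat + Raw × flow = 23.0 + 6.0 × 1 = 23.0 + 6.0 = 29.0 cmH2O.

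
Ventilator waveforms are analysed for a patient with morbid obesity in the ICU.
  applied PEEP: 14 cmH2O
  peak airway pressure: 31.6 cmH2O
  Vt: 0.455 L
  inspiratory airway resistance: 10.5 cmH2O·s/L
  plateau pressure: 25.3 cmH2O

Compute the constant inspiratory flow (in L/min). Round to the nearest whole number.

flow = (PIP − Pplat) / Raw = (31.6 − 25.3) / 10.5 = 0.6 L/s × 60 = 36.0 L/min.

36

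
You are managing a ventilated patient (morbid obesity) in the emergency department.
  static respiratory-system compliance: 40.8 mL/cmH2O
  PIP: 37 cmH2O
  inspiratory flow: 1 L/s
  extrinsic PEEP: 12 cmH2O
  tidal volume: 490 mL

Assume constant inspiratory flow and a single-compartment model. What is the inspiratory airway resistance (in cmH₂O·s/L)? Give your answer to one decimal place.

13.0

Equation of motion (constant flow): PIP = Vt/C + R·V̇ + PEEP.
R·V̇ = PIP − Vt/C − PEEP = 37 − 490/40.8 − 12 = 37 − 12.01 − 12 = 12.99 cmH2O.
R = 12.99 / 1 = 12.99 cmH2O·s/L.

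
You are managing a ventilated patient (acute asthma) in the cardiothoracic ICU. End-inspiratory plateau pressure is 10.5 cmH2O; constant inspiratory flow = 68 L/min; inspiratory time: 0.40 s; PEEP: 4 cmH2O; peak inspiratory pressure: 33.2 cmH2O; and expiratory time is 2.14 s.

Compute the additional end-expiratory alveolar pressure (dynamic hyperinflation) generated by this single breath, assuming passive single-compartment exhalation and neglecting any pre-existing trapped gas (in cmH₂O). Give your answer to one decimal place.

1.4

Flow: 68 L/min ÷ 60 = 1.1333 L/s.
Vt = flow × Ti = 1.1333 L/s × 0.40 s × 1000 mL/L = 453.32 mL.
R = (PIP − Pplat)/V̇ = (33.2 − 10.5) / 1.1333 = 22.7/1.1333 = 20.03 cmH2O·s/L.
C = Vt/(Pplat − PEEP) = 453.32 / (10.5 − 4) = 453.32/6.5 = 69.742 mL/cmH2O.
τ = R × C = 20.03 × 0.06974 L/cmH2O = 1.397 s.
Fraction remaining = e^(−Te/τ) = e^(−2.14/1.397) = 0.2161; trapped volume = 453.32 × 0.2161 = 97.962 mL.
Additional alveolar pressure from trapping ≈ V_trapped / C = 97.962 / 69.742 = 1.405 cmH2O.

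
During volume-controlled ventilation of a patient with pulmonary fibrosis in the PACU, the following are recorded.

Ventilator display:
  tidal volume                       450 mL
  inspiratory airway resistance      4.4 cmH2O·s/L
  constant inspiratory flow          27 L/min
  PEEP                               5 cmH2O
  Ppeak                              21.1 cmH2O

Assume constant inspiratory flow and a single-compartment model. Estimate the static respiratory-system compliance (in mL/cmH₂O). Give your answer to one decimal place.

31.9

Flow: 27 L/min ÷ 60 = 0.45 L/s.
Equation of motion (constant flow): PIP = Vt/C + R·V̇ + PEEP.
Vt/C = PIP − R·V̇ − PEEP = 21.1 − 4.4×0.45 − 5 = 21.1 − 1.98 − 5 = 14.12 cmH2O.
C = Vt / 14.12 = 450 / 14.12 = 31.87 mL/cmH2O.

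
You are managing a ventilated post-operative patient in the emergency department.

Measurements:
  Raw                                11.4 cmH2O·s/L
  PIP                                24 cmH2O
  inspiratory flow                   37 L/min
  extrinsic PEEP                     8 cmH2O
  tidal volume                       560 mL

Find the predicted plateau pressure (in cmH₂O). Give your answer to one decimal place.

17.0

Flow: 37 L/min ÷ 60 = 0.6167 L/s.
Pplat = PIP − Raw × flow = 24 − 11.4 × 0.6167 = 24 − 7.03 = 16.97 cmH2O.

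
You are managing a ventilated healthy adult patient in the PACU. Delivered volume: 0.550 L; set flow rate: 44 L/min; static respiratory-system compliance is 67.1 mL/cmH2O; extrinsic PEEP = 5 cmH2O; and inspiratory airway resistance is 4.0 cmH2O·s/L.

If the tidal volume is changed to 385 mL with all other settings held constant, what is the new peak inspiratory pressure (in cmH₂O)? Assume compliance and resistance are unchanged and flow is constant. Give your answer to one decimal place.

Flow: 44 L/min ÷ 60 = 0.7333 L/s.
PIP = Vt/C + R·V̇ + PEEP (constant-flow equation of motion).
Only the elastic term changes: ΔPIP = ΔVt / C = (385 − 550) / 67.1 = -2.459 cmH2O.
Original PIP = 550/67.1 + 4.0×0.7333 + 5 = 16.13 cmH2O; new PIP = 16.13 + (-2.459) = 13.671 cmH2O.

13.7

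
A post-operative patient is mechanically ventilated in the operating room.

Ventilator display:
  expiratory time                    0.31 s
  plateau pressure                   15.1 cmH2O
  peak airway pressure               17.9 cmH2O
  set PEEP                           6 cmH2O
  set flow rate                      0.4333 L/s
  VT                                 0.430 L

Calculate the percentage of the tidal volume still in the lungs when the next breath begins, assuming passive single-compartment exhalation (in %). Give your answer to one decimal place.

36.2

R = (PIP − Pplat)/V̇ = (17.9 − 15.1) / 0.4333 = 2.8/0.4333 = 6.462 cmH2O·s/L.
C = Vt/(Pplat − PEEP) = 430.0 / (15.1 − 6) = 430.0/9.1 = 47.253 mL/cmH2O.
τ = R × C = 6.462 × 0.04725 L/cmH2O = 0.3053 s.
Fraction remaining at end-expiration = e^(−Te/τ) = e^(−0.31/0.3053) = 0.3623 → 36.23%.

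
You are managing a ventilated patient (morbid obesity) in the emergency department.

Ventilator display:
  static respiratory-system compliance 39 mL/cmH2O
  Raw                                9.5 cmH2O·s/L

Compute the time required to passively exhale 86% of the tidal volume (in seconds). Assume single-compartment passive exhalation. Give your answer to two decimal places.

τ = R × C = 9.5 × 39 mL/cmH2O = 9.5 × 0.039 L/cmH2O = 0.3705 s.
Exhaled fraction f = 1 − e^(−t/τ) → t = −τ·ln(1 − f) = −0.3705·ln(0.14) = 0.7284 s.

0.73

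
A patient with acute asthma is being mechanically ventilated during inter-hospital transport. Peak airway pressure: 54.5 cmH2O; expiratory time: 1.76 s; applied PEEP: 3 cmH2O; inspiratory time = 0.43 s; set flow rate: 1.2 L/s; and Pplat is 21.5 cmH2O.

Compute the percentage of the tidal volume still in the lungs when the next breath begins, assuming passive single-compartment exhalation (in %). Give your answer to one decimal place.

10.1

Vt = flow × Ti = 1.2 L/s × 0.43 s × 1000 mL/L = 516.0 mL.
R = (PIP − Pplat)/V̇ = (54.5 − 21.5) / 1.2 = 33.0/1.2 = 27.5 cmH2O·s/L.
C = Vt/(Pplat − PEEP) = 516.0 / (21.5 − 3) = 516.0/18.5 = 27.892 mL/cmH2O.
τ = R × C = 27.5 × 0.02789 L/cmH2O = 0.767 s.
Fraction remaining at end-expiration = e^(−Te/τ) = e^(−1.76/0.767) = 0.1008 → 10.08%.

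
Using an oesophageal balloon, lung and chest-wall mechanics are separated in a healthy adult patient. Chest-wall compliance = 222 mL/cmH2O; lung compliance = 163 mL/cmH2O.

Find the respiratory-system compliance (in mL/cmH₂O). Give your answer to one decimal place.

Lung and chest wall are elastances in series: 1/Crs = 1/CL + 1/Ccw.
1/Crs = 1/163 + 1/222 = 0.01064.
Crs = 93.985 mL/cmH2O.

94.0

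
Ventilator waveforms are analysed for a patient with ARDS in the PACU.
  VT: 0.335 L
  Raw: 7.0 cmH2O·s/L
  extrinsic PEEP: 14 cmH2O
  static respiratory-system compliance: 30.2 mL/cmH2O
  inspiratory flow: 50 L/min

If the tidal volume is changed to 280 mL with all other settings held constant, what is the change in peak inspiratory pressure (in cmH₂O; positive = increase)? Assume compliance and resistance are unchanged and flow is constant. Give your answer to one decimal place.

-1.8

PIP = Vt/C + R·V̇ + PEEP (constant-flow equation of motion).
Only the elastic term changes: ΔPIP = ΔVt / C = (280 − 335) / 30.2 = -1.821 cmH2O.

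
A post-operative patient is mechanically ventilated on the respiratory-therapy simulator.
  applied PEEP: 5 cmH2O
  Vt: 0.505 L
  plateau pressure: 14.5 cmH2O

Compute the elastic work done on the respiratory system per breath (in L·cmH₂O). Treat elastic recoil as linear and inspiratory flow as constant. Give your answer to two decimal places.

Elastic work ≈ ½ × (Pplat − PEEP) × Vt = 0.5 × (14.5 − 5) × 0.505 L = 0.5 × 9.5 × 0.505 = 2.399 L·cmH2O.

2.40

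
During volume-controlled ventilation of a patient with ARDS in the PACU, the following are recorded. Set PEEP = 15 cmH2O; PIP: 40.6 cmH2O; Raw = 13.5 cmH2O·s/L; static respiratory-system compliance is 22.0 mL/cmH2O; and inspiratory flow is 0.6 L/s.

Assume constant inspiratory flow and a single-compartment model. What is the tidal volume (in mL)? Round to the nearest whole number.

385

Equation of motion (constant flow): PIP = Vt/C + R·V̇ + PEEP.
Vt/C = PIP − R·V̇ − PEEP = 40.6 − 8.1 − 15 = 17.5 cmH2O.
Vt = C × 17.5 = 22.0 × 17.5 = 385.0 mL.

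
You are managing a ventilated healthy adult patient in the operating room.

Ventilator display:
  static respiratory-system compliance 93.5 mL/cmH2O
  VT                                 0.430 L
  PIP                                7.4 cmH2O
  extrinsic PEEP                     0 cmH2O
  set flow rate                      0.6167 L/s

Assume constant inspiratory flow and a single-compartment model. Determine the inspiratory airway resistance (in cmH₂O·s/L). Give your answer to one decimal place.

4.5

Equation of motion (constant flow): PIP = Vt/C + R·V̇ + PEEP.
R·V̇ = PIP − Vt/C − PEEP = 7.4 − 430/93.5 − 0 = 7.4 − 4.599 − 0 = 2.801 cmH2O.
R = 2.801 / 0.6167 = 4.542 cmH2O·s/L.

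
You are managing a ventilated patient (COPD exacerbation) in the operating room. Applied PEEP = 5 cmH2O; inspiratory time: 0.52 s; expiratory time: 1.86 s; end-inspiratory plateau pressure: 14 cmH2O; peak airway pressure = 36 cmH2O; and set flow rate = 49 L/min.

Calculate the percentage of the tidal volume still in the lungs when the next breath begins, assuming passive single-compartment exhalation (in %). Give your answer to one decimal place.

23.1

Flow: 49 L/min ÷ 60 = 0.8167 L/s.
Vt = flow × Ti = 0.8167 L/s × 0.52 s × 1000 mL/L = 424.68 mL.
R = (PIP − Pplat)/V̇ = (36 − 14) / 0.8167 = 22.0/0.8167 = 26.938 cmH2O·s/L.
C = Vt/(Pplat − PEEP) = 424.68 / (14 − 5) = 424.68/9.0 = 47.187 mL/cmH2O.
τ = R × C = 26.938 × 0.04719 L/cmH2O = 1.271 s.
Fraction remaining at end-expiration = e^(−Te/τ) = e^(−1.86/1.271) = 0.2314 → 23.14%.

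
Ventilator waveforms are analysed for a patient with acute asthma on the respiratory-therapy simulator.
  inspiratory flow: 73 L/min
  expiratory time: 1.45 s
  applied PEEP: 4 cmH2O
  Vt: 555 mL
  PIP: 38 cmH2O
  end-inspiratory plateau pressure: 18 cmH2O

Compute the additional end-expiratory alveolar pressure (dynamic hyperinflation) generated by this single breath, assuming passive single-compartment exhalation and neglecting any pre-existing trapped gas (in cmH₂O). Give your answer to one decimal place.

Flow: 73 L/min ÷ 60 = 1.2167 L/s.
R = (PIP − Pplat)/V̇ = (38 − 18) / 1.2167 = 20.0/1.2167 = 16.438 cmH2O·s/L.
C = Vt/(Pplat − PEEP) = 555.0 / (18 − 4) = 555.0/14.0 = 39.643 mL/cmH2O.
τ = R × C = 16.438 × 0.03964 L/cmH2O = 0.6516 s.
Fraction remaining = e^(−Te/τ) = e^(−1.45/0.6516) = 0.108; trapped volume = 555.0 × 0.108 = 59.94 mL.
Additional alveolar pressure from trapping ≈ V_trapped / C = 59.94 / 39.643 = 1.512 cmH2O.

1.5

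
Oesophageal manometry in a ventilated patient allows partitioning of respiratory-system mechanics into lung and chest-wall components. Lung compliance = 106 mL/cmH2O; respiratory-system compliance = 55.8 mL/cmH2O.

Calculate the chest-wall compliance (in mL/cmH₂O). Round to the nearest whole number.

1/Ccw = 1/Crs − 1/CL.
1/Ccw = 1/55.8 − 1/106 = 0.008487.
Ccw = 117.83 mL/cmH2O.

118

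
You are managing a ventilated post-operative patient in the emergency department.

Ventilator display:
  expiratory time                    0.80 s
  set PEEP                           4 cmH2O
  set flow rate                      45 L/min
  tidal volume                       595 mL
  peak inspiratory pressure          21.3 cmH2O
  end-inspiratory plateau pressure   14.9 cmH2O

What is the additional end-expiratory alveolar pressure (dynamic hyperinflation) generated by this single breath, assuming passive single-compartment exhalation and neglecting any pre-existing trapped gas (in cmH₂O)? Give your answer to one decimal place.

Flow: 45 L/min ÷ 60 = 0.75 L/s.
R = (PIP − Pplat)/V̇ = (21.3 − 14.9) / 0.75 = 6.4/0.75 = 8.533 cmH2O·s/L.
C = Vt/(Pplat − PEEP) = 595.0 / (14.9 − 4) = 595.0/10.9 = 54.587 mL/cmH2O.
τ = R × C = 8.533 × 0.05459 L/cmH2O = 0.4658 s.
Fraction remaining = e^(−Te/τ) = e^(−0.80/0.4658) = 0.1795; trapped volume = 595.0 × 0.1795 = 106.8 mL.
Additional alveolar pressure from trapping ≈ V_trapped / C = 106.8 / 54.587 = 1.957 cmH2O.

2.0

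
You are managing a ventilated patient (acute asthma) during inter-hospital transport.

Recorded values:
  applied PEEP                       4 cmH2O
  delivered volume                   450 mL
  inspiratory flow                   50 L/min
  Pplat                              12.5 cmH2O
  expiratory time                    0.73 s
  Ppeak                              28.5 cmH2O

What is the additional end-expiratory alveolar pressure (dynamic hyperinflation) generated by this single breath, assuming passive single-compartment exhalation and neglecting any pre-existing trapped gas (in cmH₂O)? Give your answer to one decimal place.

4.1

Flow: 50 L/min ÷ 60 = 0.8333 L/s.
R = (PIP − Pplat)/V̇ = (28.5 − 12.5) / 0.8333 = 16.0/0.8333 = 19.201 cmH2O·s/L.
C = Vt/(Pplat − PEEP) = 450.0 / (12.5 − 4) = 450.0/8.5 = 52.941 mL/cmH2O.
τ = R × C = 19.201 × 0.05294 L/cmH2O = 1.017 s.
Fraction remaining = e^(−Te/τ) = e^(−0.73/1.017) = 0.4878; trapped volume = 450.0 × 0.4878 = 219.51 mL.
Additional alveolar pressure from trapping ≈ V_trapped / C = 219.51 / 52.941 = 4.146 cmH2O.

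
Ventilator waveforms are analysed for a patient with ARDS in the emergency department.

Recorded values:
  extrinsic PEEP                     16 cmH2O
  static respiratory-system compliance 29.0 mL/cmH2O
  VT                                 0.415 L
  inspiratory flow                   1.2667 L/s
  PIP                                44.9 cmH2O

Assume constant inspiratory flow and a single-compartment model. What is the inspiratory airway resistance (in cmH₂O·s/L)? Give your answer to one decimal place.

11.5

Equation of motion (constant flow): PIP = Vt/C + R·V̇ + PEEP.
R·V̇ = PIP − Vt/C − PEEP = 44.9 − 415/29.0 − 16 = 44.9 − 14.31 − 16 = 14.59 cmH2O.
R = 14.59 / 1.2667 = 11.518 cmH2O·s/L.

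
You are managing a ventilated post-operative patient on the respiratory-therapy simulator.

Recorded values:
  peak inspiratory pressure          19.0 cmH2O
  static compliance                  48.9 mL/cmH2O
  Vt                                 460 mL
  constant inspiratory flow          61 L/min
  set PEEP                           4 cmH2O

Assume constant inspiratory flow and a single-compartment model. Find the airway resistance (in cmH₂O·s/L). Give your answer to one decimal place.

Flow: 61 L/min ÷ 60 = 1.0167 L/s.
Equation of motion (constant flow): PIP = Vt/C + R·V̇ + PEEP.
R·V̇ = PIP − Vt/C − PEEP = 19.0 − 460/48.9 − 4 = 19.0 − 9.407 − 4 = 5.593 cmH2O.
R = 5.593 / 1.0167 = 5.501 cmH2O·s/L.

5.5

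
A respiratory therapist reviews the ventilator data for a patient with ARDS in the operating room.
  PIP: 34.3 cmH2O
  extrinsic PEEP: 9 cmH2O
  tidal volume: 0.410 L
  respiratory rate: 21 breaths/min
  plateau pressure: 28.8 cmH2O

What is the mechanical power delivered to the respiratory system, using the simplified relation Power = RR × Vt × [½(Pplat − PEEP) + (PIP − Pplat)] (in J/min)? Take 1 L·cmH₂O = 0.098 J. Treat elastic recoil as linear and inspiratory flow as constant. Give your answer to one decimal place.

13.0

Per-breath work = Vt × [½(Pplat−PEEP) + (PIP−Pplat)] = 0.410 × [0.5×19.8 + 5.5] = 0.410 × 15.4 = 6.314 L·cmH2O.
Power = 21 × 6.314 = 132.59 L·cmH2O/min.
× 0.098 J/(L·cmH2O) → 12.994 J/min.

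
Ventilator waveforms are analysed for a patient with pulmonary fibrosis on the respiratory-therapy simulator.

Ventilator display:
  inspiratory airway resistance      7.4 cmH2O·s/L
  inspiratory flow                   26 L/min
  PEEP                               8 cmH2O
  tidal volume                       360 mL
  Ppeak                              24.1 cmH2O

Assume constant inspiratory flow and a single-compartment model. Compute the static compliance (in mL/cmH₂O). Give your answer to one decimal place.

27.9

Flow: 26 L/min ÷ 60 = 0.4333 L/s.
Equation of motion (constant flow): PIP = Vt/C + R·V̇ + PEEP.
Vt/C = PIP − R·V̇ − PEEP = 24.1 − 7.4×0.4333 − 8 = 24.1 − 3.206 − 8 = 12.894 cmH2O.
C = Vt / 12.894 = 360 / 12.894 = 27.92 mL/cmH2O.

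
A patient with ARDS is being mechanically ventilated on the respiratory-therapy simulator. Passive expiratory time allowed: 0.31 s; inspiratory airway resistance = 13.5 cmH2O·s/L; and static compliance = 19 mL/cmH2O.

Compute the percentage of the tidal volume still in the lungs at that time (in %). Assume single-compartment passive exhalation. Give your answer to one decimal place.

29.9

τ = R × C = 13.5 × 19 mL/cmH2O = 13.5 × 0.019 L/cmH2O = 0.2565 s.
Passive exhalation: V(t)/V₀ = e^(−t/τ) = e^(−0.31/0.2565) = 0.2986.
Fraction remaining = 0.2986 → 29.86%.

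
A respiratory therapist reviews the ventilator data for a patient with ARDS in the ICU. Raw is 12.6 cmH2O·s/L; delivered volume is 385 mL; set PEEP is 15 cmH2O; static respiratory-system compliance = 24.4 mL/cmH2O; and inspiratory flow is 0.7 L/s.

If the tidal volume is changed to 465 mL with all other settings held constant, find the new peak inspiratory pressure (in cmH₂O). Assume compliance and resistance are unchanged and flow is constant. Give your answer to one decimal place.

PIP = Vt/C + R·V̇ + PEEP (constant-flow equation of motion).
Only the elastic term changes: ΔPIP = ΔVt / C = (465 − 385) / 24.4 = 3.279 cmH2O.
Original PIP = 385/24.4 + 12.6×0.7 + 15 = 39.599 cmH2O; new PIP = 39.599 + (3.279) = 42.878 cmH2O.

42.9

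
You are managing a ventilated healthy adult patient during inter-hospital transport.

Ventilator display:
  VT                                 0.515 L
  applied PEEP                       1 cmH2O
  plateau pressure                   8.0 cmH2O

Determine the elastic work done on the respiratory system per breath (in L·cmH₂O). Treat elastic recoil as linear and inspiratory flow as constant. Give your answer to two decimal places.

Elastic work ≈ ½ × (Pplat − PEEP) × Vt = 0.5 × (8.0 − 1) × 0.515 L = 0.5 × 7.0 × 0.515 = 1.803 L·cmH2O.

1.80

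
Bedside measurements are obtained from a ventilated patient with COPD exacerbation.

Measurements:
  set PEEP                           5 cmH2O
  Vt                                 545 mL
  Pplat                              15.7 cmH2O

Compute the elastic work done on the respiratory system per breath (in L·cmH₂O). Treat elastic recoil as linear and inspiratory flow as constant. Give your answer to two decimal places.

Elastic work ≈ ½ × (Pplat − PEEP) × Vt = 0.5 × (15.7 − 5) × 0.545 L = 0.5 × 10.7 × 0.545 = 2.916 L·cmH2O.

2.92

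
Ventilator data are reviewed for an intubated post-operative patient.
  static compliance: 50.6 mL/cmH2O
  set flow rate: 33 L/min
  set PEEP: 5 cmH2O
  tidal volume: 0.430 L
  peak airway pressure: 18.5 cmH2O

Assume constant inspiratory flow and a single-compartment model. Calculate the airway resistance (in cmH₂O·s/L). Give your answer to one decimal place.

9.1

Flow: 33 L/min ÷ 60 = 0.55 L/s.
Equation of motion (constant flow): PIP = Vt/C + R·V̇ + PEEP.
R·V̇ = PIP − Vt/C − PEEP = 18.5 − 430/50.6 − 5 = 18.5 − 8.498 − 5 = 5.002 cmH2O.
R = 5.002 / 0.55 = 9.095 cmH2O·s/L.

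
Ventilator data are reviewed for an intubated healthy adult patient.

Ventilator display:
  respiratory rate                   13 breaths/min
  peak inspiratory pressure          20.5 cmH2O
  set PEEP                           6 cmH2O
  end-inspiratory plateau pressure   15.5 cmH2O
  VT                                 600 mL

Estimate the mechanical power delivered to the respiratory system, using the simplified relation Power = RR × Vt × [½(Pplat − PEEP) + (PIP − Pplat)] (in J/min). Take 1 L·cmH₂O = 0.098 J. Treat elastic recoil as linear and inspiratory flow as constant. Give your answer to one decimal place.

7.5

Per-breath work = Vt × [½(Pplat−PEEP) + (PIP−Pplat)] = 0.600 × [0.5×9.5 + 5.0] = 0.600 × 9.75 = 5.85 L·cmH2O.
Power = 13 × 5.85 = 76.05 L·cmH2O/min.
× 0.098 J/(L·cmH2O) → 7.453 J/min.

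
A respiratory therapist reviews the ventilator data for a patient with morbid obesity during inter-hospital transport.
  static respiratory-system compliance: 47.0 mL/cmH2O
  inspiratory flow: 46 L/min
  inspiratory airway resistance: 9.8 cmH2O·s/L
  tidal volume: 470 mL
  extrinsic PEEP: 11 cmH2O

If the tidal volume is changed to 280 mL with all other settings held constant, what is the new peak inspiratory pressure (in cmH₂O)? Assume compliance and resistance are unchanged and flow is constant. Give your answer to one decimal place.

Flow: 46 L/min ÷ 60 = 0.7667 L/s.
PIP = Vt/C + R·V̇ + PEEP (constant-flow equation of motion).
Only the elastic term changes: ΔPIP = ΔVt / C = (280 − 470) / 47.0 = -4.043 cmH2O.
Original PIP = 470/47.0 + 9.8×0.7667 + 11 = 28.514 cmH2O; new PIP = 28.514 + (-4.043) = 24.471 cmH2O.

24.5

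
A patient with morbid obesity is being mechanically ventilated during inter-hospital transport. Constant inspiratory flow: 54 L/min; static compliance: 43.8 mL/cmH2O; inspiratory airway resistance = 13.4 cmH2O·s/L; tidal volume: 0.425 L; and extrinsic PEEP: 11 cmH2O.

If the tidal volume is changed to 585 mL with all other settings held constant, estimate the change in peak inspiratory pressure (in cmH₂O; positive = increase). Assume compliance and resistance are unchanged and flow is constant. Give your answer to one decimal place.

PIP = Vt/C + R·V̇ + PEEP (constant-flow equation of motion).
Only the elastic term changes: ΔPIP = ΔVt / C = (585 − 425) / 43.8 = 3.653 cmH2O.

3.7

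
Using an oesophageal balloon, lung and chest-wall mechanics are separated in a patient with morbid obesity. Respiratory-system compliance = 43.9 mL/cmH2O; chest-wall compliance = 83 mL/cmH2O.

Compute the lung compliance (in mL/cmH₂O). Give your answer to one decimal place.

93.2

1/CL = 1/Crs − 1/Ccw.
1/CL = 1/43.9 − 1/83 = 0.01073.
CL = 93.197 mL/cmH2O.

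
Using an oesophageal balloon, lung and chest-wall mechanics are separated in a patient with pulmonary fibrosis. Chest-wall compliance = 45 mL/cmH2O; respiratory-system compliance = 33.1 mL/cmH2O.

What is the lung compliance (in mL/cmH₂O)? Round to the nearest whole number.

1/CL = 1/Crs − 1/Ccw.
1/CL = 1/33.1 − 1/45 = 0.007989.
CL = 125.17 mL/cmH2O.

125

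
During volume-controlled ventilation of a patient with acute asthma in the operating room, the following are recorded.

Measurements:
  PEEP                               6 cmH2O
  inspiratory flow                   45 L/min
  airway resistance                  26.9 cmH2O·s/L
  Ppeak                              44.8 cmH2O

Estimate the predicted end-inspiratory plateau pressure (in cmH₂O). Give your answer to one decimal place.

24.6

Flow: 45 L/min ÷ 60 = 0.75 L/s.
Pplat = PIP − Raw × flow = 44.8 − 26.9 × 0.75 = 44.8 − 20.175 = 24.625 cmH2O.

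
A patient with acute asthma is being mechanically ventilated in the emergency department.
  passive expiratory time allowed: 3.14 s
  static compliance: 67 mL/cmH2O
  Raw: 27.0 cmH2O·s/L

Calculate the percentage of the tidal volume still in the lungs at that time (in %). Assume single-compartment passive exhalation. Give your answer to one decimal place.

τ = R × C = 27.0 × 67 mL/cmH2O = 27.0 × 0.067 L/cmH2O = 1.809 s.
Passive exhalation: V(t)/V₀ = e^(−t/τ) = e^(−3.14/1.809) = 0.1763.
Fraction remaining = 0.1763 → 17.63%.

17.6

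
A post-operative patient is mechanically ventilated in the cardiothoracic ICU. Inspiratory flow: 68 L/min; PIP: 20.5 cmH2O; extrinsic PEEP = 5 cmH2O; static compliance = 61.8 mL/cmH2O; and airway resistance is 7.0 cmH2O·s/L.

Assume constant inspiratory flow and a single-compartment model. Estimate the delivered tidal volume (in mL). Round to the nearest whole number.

Flow: 68 L/min ÷ 60 = 1.1333 L/s.
Equation of motion (constant flow): PIP = Vt/C + R·V̇ + PEEP.
Vt/C = PIP − R·V̇ − PEEP = 20.5 − 7.933 − 5 = 7.567 cmH2O.
Vt = C × 7.567 = 61.8 × 7.567 = 467.64 mL.

468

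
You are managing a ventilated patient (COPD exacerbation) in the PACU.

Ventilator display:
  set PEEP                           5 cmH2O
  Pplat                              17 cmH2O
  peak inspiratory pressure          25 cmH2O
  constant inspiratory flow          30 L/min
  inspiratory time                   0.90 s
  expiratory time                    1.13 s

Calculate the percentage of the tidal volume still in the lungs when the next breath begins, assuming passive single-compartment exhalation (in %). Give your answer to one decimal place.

15.2

Flow: 30 L/min ÷ 60 = 0.5 L/s.
Vt = flow × Ti = 0.5 L/s × 0.90 s × 1000 mL/L = 450.0 mL.
R = (PIP − Pplat)/V̇ = (25 − 17) / 0.5 = 8.0/0.5 = 16.0 cmH2O·s/L.
C = Vt/(Pplat − PEEP) = 450.0 / (17 − 5) = 450.0/12.0 = 37.5 mL/cmH2O.
τ = R × C = 16.0 × 0.0375 L/cmH2O = 0.6 s.
Fraction remaining at end-expiration = e^(−Te/τ) = e^(−1.13/0.6) = 0.1521 → 15.21%.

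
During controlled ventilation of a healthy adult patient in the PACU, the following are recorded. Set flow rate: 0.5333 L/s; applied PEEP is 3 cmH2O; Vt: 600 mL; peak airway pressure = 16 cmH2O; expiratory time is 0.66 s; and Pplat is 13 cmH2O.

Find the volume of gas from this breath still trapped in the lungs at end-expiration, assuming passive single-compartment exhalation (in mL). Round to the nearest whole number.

R = (PIP − Pplat)/V̇ = (16 − 13) / 0.5333 = 3.0/0.5333 = 5.625 cmH2O·s/L.
C = Vt/(Pplat − PEEP) = 600.0 / (13 − 3) = 600.0/10.0 = 60.0 mL/cmH2O.
τ = R × C = 5.625 × 0.06 L/cmH2O = 0.3375 s.
Fraction remaining = e^(−Te/τ) = e^(−0.66/0.3375) = 0.1415.
Trapped volume = 600.0 × 0.1415 = 84.9 mL.

85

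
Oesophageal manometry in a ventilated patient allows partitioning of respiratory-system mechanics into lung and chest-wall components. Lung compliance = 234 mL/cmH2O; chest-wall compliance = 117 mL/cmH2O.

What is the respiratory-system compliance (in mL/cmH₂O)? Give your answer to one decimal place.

78.0

Lung and chest wall are elastances in series: 1/Crs = 1/CL + 1/Ccw.
1/Crs = 1/234 + 1/117 = 0.01282.
Crs = 78.003 mL/cmH2O.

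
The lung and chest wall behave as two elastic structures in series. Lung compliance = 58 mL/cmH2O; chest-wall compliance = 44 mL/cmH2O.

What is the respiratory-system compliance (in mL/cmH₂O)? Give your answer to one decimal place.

Lung and chest wall are elastances in series: 1/Crs = 1/CL + 1/Ccw.
1/Crs = 1/58 + 1/44 = 0.03997.
Crs = 25.019 mL/cmH2O.

25.0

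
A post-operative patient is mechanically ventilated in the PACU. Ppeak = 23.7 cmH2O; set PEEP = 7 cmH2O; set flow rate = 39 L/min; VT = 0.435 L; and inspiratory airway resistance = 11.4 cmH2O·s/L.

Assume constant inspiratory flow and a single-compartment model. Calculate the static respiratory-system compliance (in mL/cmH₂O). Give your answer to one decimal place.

Flow: 39 L/min ÷ 60 = 0.65 L/s.
Equation of motion (constant flow): PIP = Vt/C + R·V̇ + PEEP.
Vt/C = PIP − R·V̇ − PEEP = 23.7 − 11.4×0.65 − 7 = 23.7 − 7.41 − 7 = 9.29 cmH2O.
C = Vt / 9.29 = 435 / 9.29 = 46.825 mL/cmH2O.

46.8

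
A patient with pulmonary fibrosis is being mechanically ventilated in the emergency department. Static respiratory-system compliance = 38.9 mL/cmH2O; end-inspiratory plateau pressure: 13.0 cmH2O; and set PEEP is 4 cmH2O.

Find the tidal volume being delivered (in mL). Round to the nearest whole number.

Vt = Cstat × (Pplat − PEEP) = 38.9 × (13.0 − 4) = 38.9 × 9.0 = 350.1 mL.

350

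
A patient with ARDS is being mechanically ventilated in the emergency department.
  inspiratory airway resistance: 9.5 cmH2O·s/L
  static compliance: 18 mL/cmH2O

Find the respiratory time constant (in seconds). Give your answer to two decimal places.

τ = R × C = 9.5 × 18 mL/cmH2O = 9.5 × 0.018 L/cmH2O = 0.171 s.

0.17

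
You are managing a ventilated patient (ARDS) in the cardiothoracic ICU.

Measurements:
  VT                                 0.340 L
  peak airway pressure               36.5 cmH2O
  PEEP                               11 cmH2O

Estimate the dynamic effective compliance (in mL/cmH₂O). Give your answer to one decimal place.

Dynamic compliance = Vt / (PIP − PEEP) = 340 / (36.5 − 11) = 340 / 25.5 = 13.333 mL/cmH2O.

13.3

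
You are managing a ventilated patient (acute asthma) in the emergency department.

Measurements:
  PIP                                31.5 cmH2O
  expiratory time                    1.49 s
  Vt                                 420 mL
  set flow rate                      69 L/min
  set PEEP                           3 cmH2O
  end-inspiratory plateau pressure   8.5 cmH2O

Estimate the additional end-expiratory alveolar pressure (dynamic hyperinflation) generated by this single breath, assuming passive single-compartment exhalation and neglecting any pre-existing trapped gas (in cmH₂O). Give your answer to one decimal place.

Flow: 69 L/min ÷ 60 = 1.15 L/s.
R = (PIP − Pplat)/V̇ = (31.5 − 8.5) / 1.15 = 23.0/1.15 = 20.0 cmH2O·s/L.
C = Vt/(Pplat − PEEP) = 420.0 / (8.5 − 3) = 420.0/5.5 = 76.364 mL/cmH2O.
τ = R × C = 20.0 × 0.07636 L/cmH2O = 1.527 s.
Fraction remaining = e^(−Te/τ) = e^(−1.49/1.527) = 0.3769; trapped volume = 420.0 × 0.3769 = 158.3 mL.
Additional alveolar pressure from trapping ≈ V_trapped / C = 158.3 / 76.364 = 2.073 cmH2O.

2.1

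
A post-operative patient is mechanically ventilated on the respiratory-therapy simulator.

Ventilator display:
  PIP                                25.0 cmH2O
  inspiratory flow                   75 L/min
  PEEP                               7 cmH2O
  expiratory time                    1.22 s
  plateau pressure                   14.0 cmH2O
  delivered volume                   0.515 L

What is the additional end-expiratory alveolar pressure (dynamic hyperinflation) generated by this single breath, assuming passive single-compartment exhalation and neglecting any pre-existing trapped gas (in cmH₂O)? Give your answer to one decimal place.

Flow: 75 L/min ÷ 60 = 1.25 L/s.
R = (PIP − Pplat)/V̇ = (25.0 − 14.0) / 1.25 = 11.0/1.25 = 8.8 cmH2O·s/L.
C = Vt/(Pplat − PEEP) = 515.0 / (14.0 − 7) = 515.0/7.0 = 73.571 mL/cmH2O.
τ = R × C = 8.8 × 0.07357 L/cmH2O = 0.6474 s.
Fraction remaining = e^(−Te/τ) = e^(−1.22/0.6474) = 0.1519; trapped volume = 515.0 × 0.1519 = 78.229 mL.
Additional alveolar pressure from trapping ≈ V_trapped / C = 78.229 / 73.571 = 1.063 cmH2O.

1.1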